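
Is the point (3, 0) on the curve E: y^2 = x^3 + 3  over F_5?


Check whether y^2 = x^3 + 0 x + 3 (mod 5) for (x, y) = (3, 0).
LHS: y^2 = 0^2 mod 5 = 0
RHS: x^3 + 0 x + 3 = 3^3 + 0*3 + 3 mod 5 = 0
LHS = RHS

Yes, on the curve


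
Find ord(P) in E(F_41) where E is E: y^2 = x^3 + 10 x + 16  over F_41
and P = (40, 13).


Compute successive multiples of P until we hit O:
  1P = (40, 13)
  2P = (33, 11)
  3P = (30, 25)
  4P = (20, 4)
  5P = (18, 1)
  6P = (6, 13)
  7P = (36, 28)
  8P = (38, 0)
  ... (continuing to 16P)
  16P = O

ord(P) = 16


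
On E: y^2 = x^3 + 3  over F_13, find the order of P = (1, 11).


Compute successive multiples of P until we hit O:
  1P = (1, 11)
  2P = (1, 2)
  3P = O

ord(P) = 3


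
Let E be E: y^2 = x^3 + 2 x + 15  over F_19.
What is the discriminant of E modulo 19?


4 a^3 + 27 b^2 = 4*2^3 + 27*15^2 = 32 + 6075 = 6107
Delta = -16 * (6107) = -97712
Delta mod 19 = 5

Delta = 5 (mod 19)


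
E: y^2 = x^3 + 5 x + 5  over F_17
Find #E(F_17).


For each x in F_17, count y with y^2 = x^3 + 5 x + 5 mod 17:
  x = 3: RHS = 13, y in [8, 9]  -> 2 point(s)
  x = 4: RHS = 4, y in [2, 15]  -> 2 point(s)
  x = 5: RHS = 2, y in [6, 11]  -> 2 point(s)
  x = 6: RHS = 13, y in [8, 9]  -> 2 point(s)
  x = 7: RHS = 9, y in [3, 14]  -> 2 point(s)
  x = 8: RHS = 13, y in [8, 9]  -> 2 point(s)
  x = 10: RHS = 1, y in [1, 16]  -> 2 point(s)
  x = 12: RHS = 8, y in [5, 12]  -> 2 point(s)
  x = 15: RHS = 4, y in [2, 15]  -> 2 point(s)
  x = 16: RHS = 16, y in [4, 13]  -> 2 point(s)
Affine points: 20. Add the point at infinity: total = 21.

#E(F_17) = 21


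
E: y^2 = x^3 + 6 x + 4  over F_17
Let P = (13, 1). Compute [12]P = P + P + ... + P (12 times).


k = 12 = 1100_2 (binary, LSB first: 0011)
Double-and-add from P = (13, 1):
  bit 0 = 0: acc unchanged = O
  bit 1 = 0: acc unchanged = O
  bit 2 = 1: acc = O + (7, 10) = (7, 10)
  bit 3 = 1: acc = (7, 10) + (3, 7) = (15, 1)

12P = (15, 1)


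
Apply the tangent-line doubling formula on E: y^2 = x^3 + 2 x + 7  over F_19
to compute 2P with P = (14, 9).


Doubling: s = (3 x1^2 + a) / (2 y1)
s = (3*14^2 + 2) / (2*9) mod 19 = 18
x3 = s^2 - 2 x1 mod 19 = 18^2 - 2*14 = 11
y3 = s (x1 - x3) - y1 mod 19 = 18 * (14 - 11) - 9 = 7

2P = (11, 7)


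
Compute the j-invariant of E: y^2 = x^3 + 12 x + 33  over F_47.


Delta = -16(4 a^3 + 27 b^2) mod 47 = 21
-1728 * (4 a)^3 = -1728 * (4*12)^3 mod 47 = 11
j = 11 * 21^(-1) mod 47 = 5

j = 5 (mod 47)


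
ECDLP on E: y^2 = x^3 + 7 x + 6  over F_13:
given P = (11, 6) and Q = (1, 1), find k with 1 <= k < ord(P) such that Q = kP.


Enumerate multiples of P until we hit Q = (1, 1):
  1P = (11, 6)
  2P = (1, 12)
  3P = (5, 6)
  4P = (10, 7)
  5P = (6, 2)
  6P = (6, 11)
  7P = (10, 6)
  8P = (5, 7)
  9P = (1, 1)
Match found at i = 9.

k = 9


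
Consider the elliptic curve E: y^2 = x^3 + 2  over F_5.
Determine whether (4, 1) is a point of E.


Check whether y^2 = x^3 + 0 x + 2 (mod 5) for (x, y) = (4, 1).
LHS: y^2 = 1^2 mod 5 = 1
RHS: x^3 + 0 x + 2 = 4^3 + 0*4 + 2 mod 5 = 1
LHS = RHS

Yes, on the curve


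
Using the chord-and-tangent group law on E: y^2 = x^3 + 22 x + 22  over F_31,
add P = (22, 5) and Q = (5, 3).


P != Q, so use the chord formula.
s = (y2 - y1) / (x2 - x1) = (29) / (14) mod 31 = 22
x3 = s^2 - x1 - x2 mod 31 = 22^2 - 22 - 5 = 23
y3 = s (x1 - x3) - y1 mod 31 = 22 * (22 - 23) - 5 = 4

P + Q = (23, 4)


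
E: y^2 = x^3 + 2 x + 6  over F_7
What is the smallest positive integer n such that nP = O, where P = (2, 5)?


Compute successive multiples of P until we hit O:
  1P = (2, 5)
  2P = (3, 2)
  3P = (4, 1)
  4P = (5, 1)
  5P = (1, 3)
  6P = (1, 4)
  7P = (5, 6)
  8P = (4, 6)
  ... (continuing to 11P)
  11P = O

ord(P) = 11


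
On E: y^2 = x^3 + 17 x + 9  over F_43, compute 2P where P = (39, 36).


Doubling: s = (3 x1^2 + a) / (2 y1)
s = (3*39^2 + 17) / (2*36) mod 43 = 23
x3 = s^2 - 2 x1 mod 43 = 23^2 - 2*39 = 21
y3 = s (x1 - x3) - y1 mod 43 = 23 * (39 - 21) - 36 = 34

2P = (21, 34)


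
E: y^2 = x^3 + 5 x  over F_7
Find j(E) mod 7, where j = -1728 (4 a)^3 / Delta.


Delta = -16(4 a^3 + 27 b^2) mod 7 = 1
-1728 * (4 a)^3 = -1728 * (4*5)^3 mod 7 = 6
j = 6 * 1^(-1) mod 7 = 6

j = 6 (mod 7)


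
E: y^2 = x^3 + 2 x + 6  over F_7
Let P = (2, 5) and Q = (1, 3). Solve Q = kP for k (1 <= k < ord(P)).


Enumerate multiples of P until we hit Q = (1, 3):
  1P = (2, 5)
  2P = (3, 2)
  3P = (4, 1)
  4P = (5, 1)
  5P = (1, 3)
Match found at i = 5.

k = 5


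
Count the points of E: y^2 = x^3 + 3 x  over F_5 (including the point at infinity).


For each x in F_5, count y with y^2 = x^3 + 3 x + 0 mod 5:
  x = 0: RHS = 0, y in [0]  -> 1 point(s)
  x = 1: RHS = 4, y in [2, 3]  -> 2 point(s)
  x = 2: RHS = 4, y in [2, 3]  -> 2 point(s)
  x = 3: RHS = 1, y in [1, 4]  -> 2 point(s)
  x = 4: RHS = 1, y in [1, 4]  -> 2 point(s)
Affine points: 9. Add the point at infinity: total = 10.

#E(F_5) = 10


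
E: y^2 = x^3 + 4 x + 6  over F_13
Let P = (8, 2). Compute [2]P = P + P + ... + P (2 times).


k = 2 = 10_2 (binary, LSB first: 01)
Double-and-add from P = (8, 2):
  bit 0 = 0: acc unchanged = O
  bit 1 = 1: acc = O + (6, 5) = (6, 5)

2P = (6, 5)


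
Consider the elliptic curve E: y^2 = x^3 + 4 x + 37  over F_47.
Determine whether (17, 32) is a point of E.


Check whether y^2 = x^3 + 4 x + 37 (mod 47) for (x, y) = (17, 32).
LHS: y^2 = 32^2 mod 47 = 37
RHS: x^3 + 4 x + 37 = 17^3 + 4*17 + 37 mod 47 = 36
LHS != RHS

No, not on the curve


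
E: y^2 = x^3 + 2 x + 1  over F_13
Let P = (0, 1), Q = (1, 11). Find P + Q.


P != Q, so use the chord formula.
s = (y2 - y1) / (x2 - x1) = (10) / (1) mod 13 = 10
x3 = s^2 - x1 - x2 mod 13 = 10^2 - 0 - 1 = 8
y3 = s (x1 - x3) - y1 mod 13 = 10 * (0 - 8) - 1 = 10

P + Q = (8, 10)


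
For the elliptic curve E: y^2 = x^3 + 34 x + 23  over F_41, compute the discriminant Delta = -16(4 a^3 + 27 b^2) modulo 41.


4 a^3 + 27 b^2 = 4*34^3 + 27*23^2 = 157216 + 14283 = 171499
Delta = -16 * (171499) = -2743984
Delta mod 41 = 23

Delta = 23 (mod 41)


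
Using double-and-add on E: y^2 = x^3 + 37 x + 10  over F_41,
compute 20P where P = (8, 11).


k = 20 = 10100_2 (binary, LSB first: 00101)
Double-and-add from P = (8, 11):
  bit 0 = 0: acc unchanged = O
  bit 1 = 0: acc unchanged = O
  bit 2 = 1: acc = O + (3, 36) = (3, 36)
  bit 3 = 0: acc unchanged = (3, 36)
  bit 4 = 1: acc = (3, 36) + (26, 4) = (2, 25)

20P = (2, 25)


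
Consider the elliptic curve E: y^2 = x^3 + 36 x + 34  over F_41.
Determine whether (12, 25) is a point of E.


Check whether y^2 = x^3 + 36 x + 34 (mod 41) for (x, y) = (12, 25).
LHS: y^2 = 25^2 mod 41 = 10
RHS: x^3 + 36 x + 34 = 12^3 + 36*12 + 34 mod 41 = 21
LHS != RHS

No, not on the curve


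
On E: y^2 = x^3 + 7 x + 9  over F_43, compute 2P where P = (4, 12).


Doubling: s = (3 x1^2 + a) / (2 y1)
s = (3*4^2 + 7) / (2*12) mod 43 = 22
x3 = s^2 - 2 x1 mod 43 = 22^2 - 2*4 = 3
y3 = s (x1 - x3) - y1 mod 43 = 22 * (4 - 3) - 12 = 10

2P = (3, 10)


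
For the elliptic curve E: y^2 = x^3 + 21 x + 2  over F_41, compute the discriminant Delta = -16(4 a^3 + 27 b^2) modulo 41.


4 a^3 + 27 b^2 = 4*21^3 + 27*2^2 = 37044 + 108 = 37152
Delta = -16 * (37152) = -594432
Delta mod 41 = 27

Delta = 27 (mod 41)


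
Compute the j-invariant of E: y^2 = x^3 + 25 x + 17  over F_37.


Delta = -16(4 a^3 + 27 b^2) mod 37 = 26
-1728 * (4 a)^3 = -1728 * (4*25)^3 mod 37 = 11
j = 11 * 26^(-1) mod 37 = 36

j = 36 (mod 37)


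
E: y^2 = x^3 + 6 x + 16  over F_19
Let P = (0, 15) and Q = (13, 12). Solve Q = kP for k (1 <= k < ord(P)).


Enumerate multiples of P until we hit Q = (13, 12):
  1P = (0, 15)
  2P = (16, 16)
  3P = (1, 17)
  4P = (3, 17)
  5P = (8, 5)
  6P = (9, 1)
  7P = (15, 2)
  8P = (11, 11)
  9P = (13, 7)
  10P = (12, 7)
  11P = (18, 16)
  12P = (2, 6)
  13P = (4, 3)
  14P = (5, 0)
  15P = (4, 16)
  16P = (2, 13)
  17P = (18, 3)
  18P = (12, 12)
  19P = (13, 12)
Match found at i = 19.

k = 19


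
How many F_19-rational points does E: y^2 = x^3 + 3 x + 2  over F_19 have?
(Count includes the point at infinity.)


For each x in F_19, count y with y^2 = x^3 + 3 x + 2 mod 19:
  x = 1: RHS = 6, y in [5, 14]  -> 2 point(s)
  x = 2: RHS = 16, y in [4, 15]  -> 2 point(s)
  x = 3: RHS = 0, y in [0]  -> 1 point(s)
  x = 5: RHS = 9, y in [3, 16]  -> 2 point(s)
  x = 7: RHS = 5, y in [9, 10]  -> 2 point(s)
  x = 8: RHS = 6, y in [5, 14]  -> 2 point(s)
  x = 9: RHS = 17, y in [6, 13]  -> 2 point(s)
  x = 10: RHS = 6, y in [5, 14]  -> 2 point(s)
  x = 11: RHS = 17, y in [6, 13]  -> 2 point(s)
  x = 16: RHS = 4, y in [2, 17]  -> 2 point(s)
  x = 17: RHS = 7, y in [8, 11]  -> 2 point(s)
  x = 18: RHS = 17, y in [6, 13]  -> 2 point(s)
Affine points: 23. Add the point at infinity: total = 24.

#E(F_19) = 24


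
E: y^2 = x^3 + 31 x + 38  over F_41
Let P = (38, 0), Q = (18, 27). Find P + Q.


P != Q, so use the chord formula.
s = (y2 - y1) / (x2 - x1) = (27) / (21) mod 41 = 13
x3 = s^2 - x1 - x2 mod 41 = 13^2 - 38 - 18 = 31
y3 = s (x1 - x3) - y1 mod 41 = 13 * (38 - 31) - 0 = 9

P + Q = (31, 9)


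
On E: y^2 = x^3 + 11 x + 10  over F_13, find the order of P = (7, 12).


Compute successive multiples of P until we hit O:
  1P = (7, 12)
  2P = (0, 7)
  3P = (2, 12)
  4P = (4, 1)
  5P = (1, 10)
  6P = (8, 5)
  7P = (8, 8)
  8P = (1, 3)
  ... (continuing to 13P)
  13P = O

ord(P) = 13


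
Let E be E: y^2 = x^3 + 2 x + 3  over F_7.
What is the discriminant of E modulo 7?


4 a^3 + 27 b^2 = 4*2^3 + 27*3^2 = 32 + 243 = 275
Delta = -16 * (275) = -4400
Delta mod 7 = 3

Delta = 3 (mod 7)


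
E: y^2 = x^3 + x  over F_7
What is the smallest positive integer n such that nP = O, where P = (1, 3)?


Compute successive multiples of P until we hit O:
  1P = (1, 3)
  2P = (0, 0)
  3P = (1, 4)
  4P = O

ord(P) = 4


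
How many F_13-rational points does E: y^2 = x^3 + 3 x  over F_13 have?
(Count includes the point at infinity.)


For each x in F_13, count y with y^2 = x^3 + 3 x + 0 mod 13:
  x = 0: RHS = 0, y in [0]  -> 1 point(s)
  x = 1: RHS = 4, y in [2, 11]  -> 2 point(s)
  x = 2: RHS = 1, y in [1, 12]  -> 2 point(s)
  x = 3: RHS = 10, y in [6, 7]  -> 2 point(s)
  x = 5: RHS = 10, y in [6, 7]  -> 2 point(s)
  x = 6: RHS = 0, y in [0]  -> 1 point(s)
  x = 7: RHS = 0, y in [0]  -> 1 point(s)
  x = 8: RHS = 3, y in [4, 9]  -> 2 point(s)
  x = 10: RHS = 3, y in [4, 9]  -> 2 point(s)
  x = 11: RHS = 12, y in [5, 8]  -> 2 point(s)
  x = 12: RHS = 9, y in [3, 10]  -> 2 point(s)
Affine points: 19. Add the point at infinity: total = 20.

#E(F_13) = 20


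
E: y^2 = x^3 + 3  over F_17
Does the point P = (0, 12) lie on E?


Check whether y^2 = x^3 + 0 x + 3 (mod 17) for (x, y) = (0, 12).
LHS: y^2 = 12^2 mod 17 = 8
RHS: x^3 + 0 x + 3 = 0^3 + 0*0 + 3 mod 17 = 3
LHS != RHS

No, not on the curve


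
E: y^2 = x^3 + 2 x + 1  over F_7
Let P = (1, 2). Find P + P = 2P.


Doubling: s = (3 x1^2 + a) / (2 y1)
s = (3*1^2 + 2) / (2*2) mod 7 = 3
x3 = s^2 - 2 x1 mod 7 = 3^2 - 2*1 = 0
y3 = s (x1 - x3) - y1 mod 7 = 3 * (1 - 0) - 2 = 1

2P = (0, 1)


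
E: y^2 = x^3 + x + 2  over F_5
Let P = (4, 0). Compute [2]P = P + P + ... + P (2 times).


k = 2 = 10_2 (binary, LSB first: 01)
Double-and-add from P = (4, 0):
  bit 0 = 0: acc unchanged = O
  bit 1 = 1: acc = O + O = O

2P = O


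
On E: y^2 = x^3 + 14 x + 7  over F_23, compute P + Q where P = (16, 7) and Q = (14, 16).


P != Q, so use the chord formula.
s = (y2 - y1) / (x2 - x1) = (9) / (21) mod 23 = 7
x3 = s^2 - x1 - x2 mod 23 = 7^2 - 16 - 14 = 19
y3 = s (x1 - x3) - y1 mod 23 = 7 * (16 - 19) - 7 = 18

P + Q = (19, 18)


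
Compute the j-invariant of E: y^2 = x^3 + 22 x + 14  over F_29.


Delta = -16(4 a^3 + 27 b^2) mod 29 = 7
-1728 * (4 a)^3 = -1728 * (4*22)^3 mod 29 = 12
j = 12 * 7^(-1) mod 29 = 10

j = 10 (mod 29)


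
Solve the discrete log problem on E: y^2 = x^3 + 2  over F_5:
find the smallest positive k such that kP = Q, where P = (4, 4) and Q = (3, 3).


Enumerate multiples of P until we hit Q = (3, 3):
  1P = (4, 4)
  2P = (3, 2)
  3P = (2, 0)
  4P = (3, 3)
Match found at i = 4.

k = 4


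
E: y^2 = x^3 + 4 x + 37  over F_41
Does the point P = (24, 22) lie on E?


Check whether y^2 = x^3 + 4 x + 37 (mod 41) for (x, y) = (24, 22).
LHS: y^2 = 22^2 mod 41 = 33
RHS: x^3 + 4 x + 37 = 24^3 + 4*24 + 37 mod 41 = 17
LHS != RHS

No, not on the curve


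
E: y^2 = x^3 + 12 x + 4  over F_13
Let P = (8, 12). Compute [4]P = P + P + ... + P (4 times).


k = 4 = 100_2 (binary, LSB first: 001)
Double-and-add from P = (8, 12):
  bit 0 = 0: acc unchanged = O
  bit 1 = 0: acc unchanged = O
  bit 2 = 1: acc = O + (8, 1) = (8, 1)

4P = (8, 1)


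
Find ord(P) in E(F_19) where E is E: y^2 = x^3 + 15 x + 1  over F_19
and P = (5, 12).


Compute successive multiples of P until we hit O:
  1P = (5, 12)
  2P = (10, 12)
  3P = (4, 7)
  4P = (16, 9)
  5P = (2, 1)
  6P = (17, 1)
  7P = (8, 5)
  8P = (3, 15)
  ... (continuing to 25P)
  25P = O

ord(P) = 25


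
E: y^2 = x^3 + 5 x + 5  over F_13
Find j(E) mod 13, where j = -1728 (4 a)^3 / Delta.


Delta = -16(4 a^3 + 27 b^2) mod 13 = 11
-1728 * (4 a)^3 = -1728 * (4*5)^3 mod 13 = 5
j = 5 * 11^(-1) mod 13 = 4

j = 4 (mod 13)


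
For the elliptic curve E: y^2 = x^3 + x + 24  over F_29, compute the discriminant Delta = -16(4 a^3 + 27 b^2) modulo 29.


4 a^3 + 27 b^2 = 4*1^3 + 27*24^2 = 4 + 15552 = 15556
Delta = -16 * (15556) = -248896
Delta mod 29 = 11

Delta = 11 (mod 29)


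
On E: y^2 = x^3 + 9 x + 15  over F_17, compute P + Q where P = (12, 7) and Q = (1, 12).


P != Q, so use the chord formula.
s = (y2 - y1) / (x2 - x1) = (5) / (6) mod 17 = 15
x3 = s^2 - x1 - x2 mod 17 = 15^2 - 12 - 1 = 8
y3 = s (x1 - x3) - y1 mod 17 = 15 * (12 - 8) - 7 = 2

P + Q = (8, 2)


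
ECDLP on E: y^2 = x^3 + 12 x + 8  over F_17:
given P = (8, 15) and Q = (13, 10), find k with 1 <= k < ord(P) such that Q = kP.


Enumerate multiples of P until we hit Q = (13, 10):
  1P = (8, 15)
  2P = (1, 2)
  3P = (0, 12)
  4P = (11, 3)
  5P = (14, 9)
  6P = (13, 7)
  7P = (4, 16)
  8P = (4, 1)
  9P = (13, 10)
Match found at i = 9.

k = 9


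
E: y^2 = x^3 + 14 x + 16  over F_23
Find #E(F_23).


For each x in F_23, count y with y^2 = x^3 + 14 x + 16 mod 23:
  x = 0: RHS = 16, y in [4, 19]  -> 2 point(s)
  x = 1: RHS = 8, y in [10, 13]  -> 2 point(s)
  x = 2: RHS = 6, y in [11, 12]  -> 2 point(s)
  x = 3: RHS = 16, y in [4, 19]  -> 2 point(s)
  x = 5: RHS = 4, y in [2, 21]  -> 2 point(s)
  x = 10: RHS = 6, y in [11, 12]  -> 2 point(s)
  x = 11: RHS = 6, y in [11, 12]  -> 2 point(s)
  x = 12: RHS = 3, y in [7, 16]  -> 2 point(s)
  x = 13: RHS = 3, y in [7, 16]  -> 2 point(s)
  x = 14: RHS = 12, y in [9, 14]  -> 2 point(s)
  x = 15: RHS = 13, y in [6, 17]  -> 2 point(s)
  x = 16: RHS = 12, y in [9, 14]  -> 2 point(s)
  x = 20: RHS = 16, y in [4, 19]  -> 2 point(s)
  x = 21: RHS = 3, y in [7, 16]  -> 2 point(s)
  x = 22: RHS = 1, y in [1, 22]  -> 2 point(s)
Affine points: 30. Add the point at infinity: total = 31.

#E(F_23) = 31


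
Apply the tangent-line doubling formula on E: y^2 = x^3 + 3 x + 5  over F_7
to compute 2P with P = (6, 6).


Doubling: s = (3 x1^2 + a) / (2 y1)
s = (3*6^2 + 3) / (2*6) mod 7 = 4
x3 = s^2 - 2 x1 mod 7 = 4^2 - 2*6 = 4
y3 = s (x1 - x3) - y1 mod 7 = 4 * (6 - 4) - 6 = 2

2P = (4, 2)


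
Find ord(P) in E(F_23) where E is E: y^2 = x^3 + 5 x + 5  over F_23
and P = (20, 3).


Compute successive multiples of P until we hit O:
  1P = (20, 3)
  2P = (14, 6)
  3P = (18, 19)
  4P = (3, 22)
  5P = (3, 1)
  6P = (18, 4)
  7P = (14, 17)
  8P = (20, 20)
  ... (continuing to 9P)
  9P = O

ord(P) = 9


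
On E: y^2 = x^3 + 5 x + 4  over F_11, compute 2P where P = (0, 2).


Doubling: s = (3 x1^2 + a) / (2 y1)
s = (3*0^2 + 5) / (2*2) mod 11 = 4
x3 = s^2 - 2 x1 mod 11 = 4^2 - 2*0 = 5
y3 = s (x1 - x3) - y1 mod 11 = 4 * (0 - 5) - 2 = 0

2P = (5, 0)


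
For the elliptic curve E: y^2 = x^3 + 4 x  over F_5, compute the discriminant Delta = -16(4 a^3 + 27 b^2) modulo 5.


4 a^3 + 27 b^2 = 4*4^3 + 27*0^2 = 256 + 0 = 256
Delta = -16 * (256) = -4096
Delta mod 5 = 4

Delta = 4 (mod 5)


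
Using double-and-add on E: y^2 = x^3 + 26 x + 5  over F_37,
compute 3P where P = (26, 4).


k = 3 = 11_2 (binary, LSB first: 11)
Double-and-add from P = (26, 4):
  bit 0 = 1: acc = O + (26, 4) = (26, 4)
  bit 1 = 1: acc = (26, 4) + (34, 14) = (4, 5)

3P = (4, 5)


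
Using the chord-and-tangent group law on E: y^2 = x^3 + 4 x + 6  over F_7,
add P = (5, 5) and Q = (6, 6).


P != Q, so use the chord formula.
s = (y2 - y1) / (x2 - x1) = (1) / (1) mod 7 = 1
x3 = s^2 - x1 - x2 mod 7 = 1^2 - 5 - 6 = 4
y3 = s (x1 - x3) - y1 mod 7 = 1 * (5 - 4) - 5 = 3

P + Q = (4, 3)


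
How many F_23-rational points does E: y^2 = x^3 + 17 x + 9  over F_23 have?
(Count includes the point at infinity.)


For each x in F_23, count y with y^2 = x^3 + 17 x + 9 mod 23:
  x = 0: RHS = 9, y in [3, 20]  -> 2 point(s)
  x = 1: RHS = 4, y in [2, 21]  -> 2 point(s)
  x = 3: RHS = 18, y in [8, 15]  -> 2 point(s)
  x = 4: RHS = 3, y in [7, 16]  -> 2 point(s)
  x = 5: RHS = 12, y in [9, 14]  -> 2 point(s)
  x = 8: RHS = 13, y in [6, 17]  -> 2 point(s)
  x = 10: RHS = 6, y in [11, 12]  -> 2 point(s)
  x = 11: RHS = 9, y in [3, 20]  -> 2 point(s)
  x = 12: RHS = 9, y in [3, 20]  -> 2 point(s)
  x = 13: RHS = 12, y in [9, 14]  -> 2 point(s)
  x = 14: RHS = 1, y in [1, 22]  -> 2 point(s)
  x = 17: RHS = 13, y in [6, 17]  -> 2 point(s)
  x = 18: RHS = 6, y in [11, 12]  -> 2 point(s)
  x = 20: RHS = 0, y in [0]  -> 1 point(s)
  x = 21: RHS = 13, y in [6, 17]  -> 2 point(s)
Affine points: 29. Add the point at infinity: total = 30.

#E(F_23) = 30


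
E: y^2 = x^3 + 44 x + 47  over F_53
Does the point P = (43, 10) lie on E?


Check whether y^2 = x^3 + 44 x + 47 (mod 53) for (x, y) = (43, 10).
LHS: y^2 = 10^2 mod 53 = 47
RHS: x^3 + 44 x + 47 = 43^3 + 44*43 + 47 mod 53 = 38
LHS != RHS

No, not on the curve


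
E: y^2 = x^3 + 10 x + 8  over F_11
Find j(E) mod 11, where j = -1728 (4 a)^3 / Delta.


Delta = -16(4 a^3 + 27 b^2) mod 11 = 4
-1728 * (4 a)^3 = -1728 * (4*10)^3 mod 11 = 9
j = 9 * 4^(-1) mod 11 = 5

j = 5 (mod 11)


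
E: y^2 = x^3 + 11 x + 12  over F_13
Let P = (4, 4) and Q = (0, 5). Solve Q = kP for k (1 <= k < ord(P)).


Enumerate multiples of P until we hit Q = (0, 5):
  1P = (4, 4)
  2P = (8, 12)
  3P = (5, 7)
  4P = (0, 8)
  5P = (10, 2)
  6P = (2, 4)
  7P = (7, 9)
  8P = (12, 0)
  9P = (7, 4)
  10P = (2, 9)
  11P = (10, 11)
  12P = (0, 5)
Match found at i = 12.

k = 12


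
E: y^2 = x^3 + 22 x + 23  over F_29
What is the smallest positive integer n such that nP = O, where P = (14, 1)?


Compute successive multiples of P until we hit O:
  1P = (14, 1)
  2P = (23, 9)
  3P = (20, 13)
  4P = (28, 0)
  5P = (20, 16)
  6P = (23, 20)
  7P = (14, 28)
  8P = O

ord(P) = 8


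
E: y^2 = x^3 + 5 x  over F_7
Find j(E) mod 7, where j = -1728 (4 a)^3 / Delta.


Delta = -16(4 a^3 + 27 b^2) mod 7 = 1
-1728 * (4 a)^3 = -1728 * (4*5)^3 mod 7 = 6
j = 6 * 1^(-1) mod 7 = 6

j = 6 (mod 7)


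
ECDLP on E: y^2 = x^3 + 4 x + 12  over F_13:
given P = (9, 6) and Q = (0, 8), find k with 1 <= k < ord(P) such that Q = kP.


Enumerate multiples of P until we hit Q = (0, 8):
  1P = (9, 6)
  2P = (8, 7)
  3P = (10, 8)
  4P = (11, 3)
  5P = (5, 1)
  6P = (3, 8)
  7P = (4, 1)
  8P = (1, 2)
  9P = (0, 5)
  10P = (0, 8)
Match found at i = 10.

k = 10


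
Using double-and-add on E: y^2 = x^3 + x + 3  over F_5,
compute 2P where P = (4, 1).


k = 2 = 10_2 (binary, LSB first: 01)
Double-and-add from P = (4, 1):
  bit 0 = 0: acc unchanged = O
  bit 1 = 1: acc = O + (1, 0) = (1, 0)

2P = (1, 0)


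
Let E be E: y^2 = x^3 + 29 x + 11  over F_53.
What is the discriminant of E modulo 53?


4 a^3 + 27 b^2 = 4*29^3 + 27*11^2 = 97556 + 3267 = 100823
Delta = -16 * (100823) = -1613168
Delta mod 53 = 46

Delta = 46 (mod 53)


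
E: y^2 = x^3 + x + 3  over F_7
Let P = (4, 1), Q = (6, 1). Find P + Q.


P != Q, so use the chord formula.
s = (y2 - y1) / (x2 - x1) = (0) / (2) mod 7 = 0
x3 = s^2 - x1 - x2 mod 7 = 0^2 - 4 - 6 = 4
y3 = s (x1 - x3) - y1 mod 7 = 0 * (4 - 4) - 1 = 6

P + Q = (4, 6)


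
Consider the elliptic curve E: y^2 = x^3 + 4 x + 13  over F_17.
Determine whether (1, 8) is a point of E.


Check whether y^2 = x^3 + 4 x + 13 (mod 17) for (x, y) = (1, 8).
LHS: y^2 = 8^2 mod 17 = 13
RHS: x^3 + 4 x + 13 = 1^3 + 4*1 + 13 mod 17 = 1
LHS != RHS

No, not on the curve


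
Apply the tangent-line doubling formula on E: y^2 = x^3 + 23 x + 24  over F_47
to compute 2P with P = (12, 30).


Doubling: s = (3 x1^2 + a) / (2 y1)
s = (3*12^2 + 23) / (2*30) mod 47 = 35
x3 = s^2 - 2 x1 mod 47 = 35^2 - 2*12 = 26
y3 = s (x1 - x3) - y1 mod 47 = 35 * (12 - 26) - 30 = 44

2P = (26, 44)


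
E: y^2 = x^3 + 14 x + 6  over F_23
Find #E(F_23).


For each x in F_23, count y with y^2 = x^3 + 14 x + 6 mod 23:
  x = 0: RHS = 6, y in [11, 12]  -> 2 point(s)
  x = 3: RHS = 6, y in [11, 12]  -> 2 point(s)
  x = 8: RHS = 9, y in [3, 20]  -> 2 point(s)
  x = 12: RHS = 16, y in [4, 19]  -> 2 point(s)
  x = 13: RHS = 16, y in [4, 19]  -> 2 point(s)
  x = 14: RHS = 2, y in [5, 18]  -> 2 point(s)
  x = 15: RHS = 3, y in [7, 16]  -> 2 point(s)
  x = 16: RHS = 2, y in [5, 18]  -> 2 point(s)
  x = 18: RHS = 18, y in [8, 15]  -> 2 point(s)
  x = 19: RHS = 1, y in [1, 22]  -> 2 point(s)
  x = 20: RHS = 6, y in [11, 12]  -> 2 point(s)
  x = 21: RHS = 16, y in [4, 19]  -> 2 point(s)
Affine points: 24. Add the point at infinity: total = 25.

#E(F_23) = 25


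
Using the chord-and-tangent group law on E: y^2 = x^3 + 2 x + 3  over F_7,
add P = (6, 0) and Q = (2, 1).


P != Q, so use the chord formula.
s = (y2 - y1) / (x2 - x1) = (1) / (3) mod 7 = 5
x3 = s^2 - x1 - x2 mod 7 = 5^2 - 6 - 2 = 3
y3 = s (x1 - x3) - y1 mod 7 = 5 * (6 - 3) - 0 = 1

P + Q = (3, 1)


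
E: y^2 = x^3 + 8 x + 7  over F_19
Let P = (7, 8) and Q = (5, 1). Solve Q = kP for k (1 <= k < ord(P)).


Enumerate multiples of P until we hit Q = (5, 1):
  1P = (7, 8)
  2P = (6, 10)
  3P = (10, 17)
  4P = (11, 18)
  5P = (12, 8)
  6P = (0, 11)
  7P = (18, 13)
  8P = (3, 18)
  9P = (1, 15)
  10P = (15, 14)
  11P = (13, 16)
  12P = (5, 1)
Match found at i = 12.

k = 12


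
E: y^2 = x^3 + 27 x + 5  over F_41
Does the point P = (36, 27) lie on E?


Check whether y^2 = x^3 + 27 x + 5 (mod 41) for (x, y) = (36, 27).
LHS: y^2 = 27^2 mod 41 = 32
RHS: x^3 + 27 x + 5 = 36^3 + 27*36 + 5 mod 41 = 32
LHS = RHS

Yes, on the curve


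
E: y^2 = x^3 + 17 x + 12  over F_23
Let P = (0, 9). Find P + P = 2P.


Doubling: s = (3 x1^2 + a) / (2 y1)
s = (3*0^2 + 17) / (2*9) mod 23 = 15
x3 = s^2 - 2 x1 mod 23 = 15^2 - 2*0 = 18
y3 = s (x1 - x3) - y1 mod 23 = 15 * (0 - 18) - 9 = 20

2P = (18, 20)


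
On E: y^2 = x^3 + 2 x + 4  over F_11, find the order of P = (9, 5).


Compute successive multiples of P until we hit O:
  1P = (9, 5)
  2P = (2, 7)
  3P = (3, 9)
  4P = (8, 9)
  5P = (10, 10)
  6P = (6, 10)
  7P = (0, 2)
  8P = (7, 3)
  ... (continuing to 17P)
  17P = O

ord(P) = 17


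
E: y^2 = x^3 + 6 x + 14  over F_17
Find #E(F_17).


For each x in F_17, count y with y^2 = x^3 + 6 x + 14 mod 17:
  x = 1: RHS = 4, y in [2, 15]  -> 2 point(s)
  x = 2: RHS = 0, y in [0]  -> 1 point(s)
  x = 3: RHS = 8, y in [5, 12]  -> 2 point(s)
  x = 4: RHS = 0, y in [0]  -> 1 point(s)
  x = 5: RHS = 16, y in [4, 13]  -> 2 point(s)
  x = 7: RHS = 8, y in [5, 12]  -> 2 point(s)
  x = 8: RHS = 13, y in [8, 9]  -> 2 point(s)
  x = 9: RHS = 15, y in [7, 10]  -> 2 point(s)
  x = 11: RHS = 0, y in [0]  -> 1 point(s)
Affine points: 15. Add the point at infinity: total = 16.

#E(F_17) = 16


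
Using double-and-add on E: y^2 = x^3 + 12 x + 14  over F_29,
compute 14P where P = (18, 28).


k = 14 = 1110_2 (binary, LSB first: 0111)
Double-and-add from P = (18, 28):
  bit 0 = 0: acc unchanged = O
  bit 1 = 1: acc = O + (23, 25) = (23, 25)
  bit 2 = 1: acc = (23, 25) + (5, 24) = (7, 21)
  bit 3 = 1: acc = (7, 21) + (19, 5) = (8, 19)

14P = (8, 19)


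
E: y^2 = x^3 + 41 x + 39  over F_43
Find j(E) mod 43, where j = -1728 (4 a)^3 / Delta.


Delta = -16(4 a^3 + 27 b^2) mod 43 = 7
-1728 * (4 a)^3 = -1728 * (4*41)^3 mod 43 = 11
j = 11 * 7^(-1) mod 43 = 20

j = 20 (mod 43)


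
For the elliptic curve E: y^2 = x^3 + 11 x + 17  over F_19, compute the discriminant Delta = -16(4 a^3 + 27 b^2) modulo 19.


4 a^3 + 27 b^2 = 4*11^3 + 27*17^2 = 5324 + 7803 = 13127
Delta = -16 * (13127) = -210032
Delta mod 19 = 13

Delta = 13 (mod 19)


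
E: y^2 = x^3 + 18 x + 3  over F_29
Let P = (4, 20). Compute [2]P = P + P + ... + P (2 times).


k = 2 = 10_2 (binary, LSB first: 01)
Double-and-add from P = (4, 20):
  bit 0 = 0: acc unchanged = O
  bit 1 = 1: acc = O + (28, 10) = (28, 10)

2P = (28, 10)


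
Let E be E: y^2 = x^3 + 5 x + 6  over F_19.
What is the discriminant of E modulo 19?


4 a^3 + 27 b^2 = 4*5^3 + 27*6^2 = 500 + 972 = 1472
Delta = -16 * (1472) = -23552
Delta mod 19 = 8

Delta = 8 (mod 19)


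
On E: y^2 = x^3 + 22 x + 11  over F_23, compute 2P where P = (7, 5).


Doubling: s = (3 x1^2 + a) / (2 y1)
s = (3*7^2 + 22) / (2*5) mod 23 = 10
x3 = s^2 - 2 x1 mod 23 = 10^2 - 2*7 = 17
y3 = s (x1 - x3) - y1 mod 23 = 10 * (7 - 17) - 5 = 10

2P = (17, 10)


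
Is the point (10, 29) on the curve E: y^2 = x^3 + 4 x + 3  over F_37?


Check whether y^2 = x^3 + 4 x + 3 (mod 37) for (x, y) = (10, 29).
LHS: y^2 = 29^2 mod 37 = 27
RHS: x^3 + 4 x + 3 = 10^3 + 4*10 + 3 mod 37 = 7
LHS != RHS

No, not on the curve


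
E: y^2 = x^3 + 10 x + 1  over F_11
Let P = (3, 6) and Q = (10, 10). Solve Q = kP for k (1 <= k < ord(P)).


Enumerate multiples of P until we hit Q = (10, 10):
  1P = (3, 6)
  2P = (10, 10)
Match found at i = 2.

k = 2


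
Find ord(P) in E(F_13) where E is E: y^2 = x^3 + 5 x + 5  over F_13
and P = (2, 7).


Compute successive multiples of P until we hit O:
  1P = (2, 7)
  2P = (12, 5)
  3P = (11, 0)
  4P = (12, 8)
  5P = (2, 6)
  6P = O

ord(P) = 6


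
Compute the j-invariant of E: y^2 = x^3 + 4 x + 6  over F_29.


Delta = -16(4 a^3 + 27 b^2) mod 29 = 14
-1728 * (4 a)^3 = -1728 * (4*4)^3 mod 29 = 26
j = 26 * 14^(-1) mod 29 = 6

j = 6 (mod 29)


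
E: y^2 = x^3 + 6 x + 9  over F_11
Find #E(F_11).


For each x in F_11, count y with y^2 = x^3 + 6 x + 9 mod 11:
  x = 0: RHS = 9, y in [3, 8]  -> 2 point(s)
  x = 1: RHS = 5, y in [4, 7]  -> 2 point(s)
  x = 4: RHS = 9, y in [3, 8]  -> 2 point(s)
  x = 7: RHS = 9, y in [3, 8]  -> 2 point(s)
  x = 9: RHS = 0, y in [0]  -> 1 point(s)
Affine points: 9. Add the point at infinity: total = 10.

#E(F_11) = 10


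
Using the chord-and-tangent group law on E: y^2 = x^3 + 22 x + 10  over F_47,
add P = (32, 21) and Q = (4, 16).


P != Q, so use the chord formula.
s = (y2 - y1) / (x2 - x1) = (42) / (19) mod 47 = 22
x3 = s^2 - x1 - x2 mod 47 = 22^2 - 32 - 4 = 25
y3 = s (x1 - x3) - y1 mod 47 = 22 * (32 - 25) - 21 = 39

P + Q = (25, 39)


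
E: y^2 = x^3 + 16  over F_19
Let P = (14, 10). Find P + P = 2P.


Doubling: s = (3 x1^2 + a) / (2 y1)
s = (3*14^2 + 0) / (2*10) mod 19 = 18
x3 = s^2 - 2 x1 mod 19 = 18^2 - 2*14 = 11
y3 = s (x1 - x3) - y1 mod 19 = 18 * (14 - 11) - 10 = 6

2P = (11, 6)


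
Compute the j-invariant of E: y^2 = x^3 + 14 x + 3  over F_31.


Delta = -16(4 a^3 + 27 b^2) mod 31 = 17
-1728 * (4 a)^3 = -1728 * (4*14)^3 mod 31 = 8
j = 8 * 17^(-1) mod 31 = 26

j = 26 (mod 31)


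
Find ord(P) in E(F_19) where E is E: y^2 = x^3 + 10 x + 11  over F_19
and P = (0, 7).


Compute successive multiples of P until we hit O:
  1P = (0, 7)
  2P = (4, 1)
  3P = (3, 7)
  4P = (16, 12)
  5P = (10, 16)
  6P = (10, 3)
  7P = (16, 7)
  8P = (3, 12)
  ... (continuing to 11P)
  11P = O

ord(P) = 11


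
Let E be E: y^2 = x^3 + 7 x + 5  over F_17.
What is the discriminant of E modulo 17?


4 a^3 + 27 b^2 = 4*7^3 + 27*5^2 = 1372 + 675 = 2047
Delta = -16 * (2047) = -32752
Delta mod 17 = 7

Delta = 7 (mod 17)


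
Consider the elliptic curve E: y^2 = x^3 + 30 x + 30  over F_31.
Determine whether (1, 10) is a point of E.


Check whether y^2 = x^3 + 30 x + 30 (mod 31) for (x, y) = (1, 10).
LHS: y^2 = 10^2 mod 31 = 7
RHS: x^3 + 30 x + 30 = 1^3 + 30*1 + 30 mod 31 = 30
LHS != RHS

No, not on the curve


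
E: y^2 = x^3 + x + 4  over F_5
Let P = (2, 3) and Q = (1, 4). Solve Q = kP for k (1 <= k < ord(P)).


Enumerate multiples of P until we hit Q = (1, 4):
  1P = (2, 3)
  2P = (0, 3)
  3P = (3, 2)
  4P = (1, 1)
  5P = (1, 4)
Match found at i = 5.

k = 5


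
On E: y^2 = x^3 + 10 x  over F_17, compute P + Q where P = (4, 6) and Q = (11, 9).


P != Q, so use the chord formula.
s = (y2 - y1) / (x2 - x1) = (3) / (7) mod 17 = 15
x3 = s^2 - x1 - x2 mod 17 = 15^2 - 4 - 11 = 6
y3 = s (x1 - x3) - y1 mod 17 = 15 * (4 - 6) - 6 = 15

P + Q = (6, 15)


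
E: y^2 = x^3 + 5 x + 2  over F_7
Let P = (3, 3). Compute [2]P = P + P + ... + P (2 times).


k = 2 = 10_2 (binary, LSB first: 01)
Double-and-add from P = (3, 3):
  bit 0 = 0: acc unchanged = O
  bit 1 = 1: acc = O + (3, 4) = (3, 4)

2P = (3, 4)


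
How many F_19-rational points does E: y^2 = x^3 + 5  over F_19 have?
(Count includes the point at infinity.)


For each x in F_19, count y with y^2 = x^3 + 0 x + 5 mod 19:
  x = 0: RHS = 5, y in [9, 10]  -> 2 point(s)
  x = 1: RHS = 6, y in [5, 14]  -> 2 point(s)
  x = 5: RHS = 16, y in [4, 15]  -> 2 point(s)
  x = 7: RHS = 6, y in [5, 14]  -> 2 point(s)
  x = 8: RHS = 4, y in [2, 17]  -> 2 point(s)
  x = 10: RHS = 17, y in [6, 13]  -> 2 point(s)
  x = 11: RHS = 6, y in [5, 14]  -> 2 point(s)
  x = 12: RHS = 4, y in [2, 17]  -> 2 point(s)
  x = 13: RHS = 17, y in [6, 13]  -> 2 point(s)
  x = 15: RHS = 17, y in [6, 13]  -> 2 point(s)
  x = 16: RHS = 16, y in [4, 15]  -> 2 point(s)
  x = 17: RHS = 16, y in [4, 15]  -> 2 point(s)
  x = 18: RHS = 4, y in [2, 17]  -> 2 point(s)
Affine points: 26. Add the point at infinity: total = 27.

#E(F_19) = 27


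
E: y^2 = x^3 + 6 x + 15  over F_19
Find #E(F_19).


For each x in F_19, count y with y^2 = x^3 + 6 x + 15 mod 19:
  x = 2: RHS = 16, y in [4, 15]  -> 2 point(s)
  x = 6: RHS = 1, y in [1, 18]  -> 2 point(s)
  x = 7: RHS = 1, y in [1, 18]  -> 2 point(s)
  x = 8: RHS = 5, y in [9, 10]  -> 2 point(s)
  x = 9: RHS = 0, y in [0]  -> 1 point(s)
  x = 10: RHS = 11, y in [7, 12]  -> 2 point(s)
  x = 11: RHS = 6, y in [5, 14]  -> 2 point(s)
Affine points: 13. Add the point at infinity: total = 14.

#E(F_19) = 14


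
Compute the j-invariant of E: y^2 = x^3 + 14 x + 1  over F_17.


Delta = -16(4 a^3 + 27 b^2) mod 17 = 4
-1728 * (4 a)^3 = -1728 * (4*14)^3 mod 17 = 2
j = 2 * 4^(-1) mod 17 = 9

j = 9 (mod 17)


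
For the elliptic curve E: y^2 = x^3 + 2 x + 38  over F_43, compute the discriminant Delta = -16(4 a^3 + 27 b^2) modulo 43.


4 a^3 + 27 b^2 = 4*2^3 + 27*38^2 = 32 + 38988 = 39020
Delta = -16 * (39020) = -624320
Delta mod 43 = 40

Delta = 40 (mod 43)


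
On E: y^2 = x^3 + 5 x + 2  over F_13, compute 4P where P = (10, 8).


k = 4 = 100_2 (binary, LSB first: 001)
Double-and-add from P = (10, 8):
  bit 0 = 0: acc unchanged = O
  bit 1 = 0: acc unchanged = O
  bit 2 = 1: acc = O + (10, 8) = (10, 8)

4P = (10, 8)


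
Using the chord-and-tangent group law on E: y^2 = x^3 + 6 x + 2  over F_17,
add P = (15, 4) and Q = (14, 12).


P != Q, so use the chord formula.
s = (y2 - y1) / (x2 - x1) = (8) / (16) mod 17 = 9
x3 = s^2 - x1 - x2 mod 17 = 9^2 - 15 - 14 = 1
y3 = s (x1 - x3) - y1 mod 17 = 9 * (15 - 1) - 4 = 3

P + Q = (1, 3)


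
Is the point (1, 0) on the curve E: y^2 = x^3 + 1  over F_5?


Check whether y^2 = x^3 + 0 x + 1 (mod 5) for (x, y) = (1, 0).
LHS: y^2 = 0^2 mod 5 = 0
RHS: x^3 + 0 x + 1 = 1^3 + 0*1 + 1 mod 5 = 2
LHS != RHS

No, not on the curve


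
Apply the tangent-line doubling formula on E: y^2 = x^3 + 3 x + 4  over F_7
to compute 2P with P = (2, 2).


Doubling: s = (3 x1^2 + a) / (2 y1)
s = (3*2^2 + 3) / (2*2) mod 7 = 2
x3 = s^2 - 2 x1 mod 7 = 2^2 - 2*2 = 0
y3 = s (x1 - x3) - y1 mod 7 = 2 * (2 - 0) - 2 = 2

2P = (0, 2)


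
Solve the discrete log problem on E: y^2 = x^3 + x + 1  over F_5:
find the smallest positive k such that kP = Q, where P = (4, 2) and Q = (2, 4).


Enumerate multiples of P until we hit Q = (2, 4):
  1P = (4, 2)
  2P = (3, 4)
  3P = (2, 4)
Match found at i = 3.

k = 3


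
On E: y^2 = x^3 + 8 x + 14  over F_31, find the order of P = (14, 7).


Compute successive multiples of P until we hit O:
  1P = (14, 7)
  2P = (11, 10)
  3P = (7, 17)
  4P = (19, 9)
  5P = (18, 10)
  6P = (17, 14)
  7P = (2, 21)
  8P = (0, 18)
  ... (continuing to 37P)
  37P = O

ord(P) = 37


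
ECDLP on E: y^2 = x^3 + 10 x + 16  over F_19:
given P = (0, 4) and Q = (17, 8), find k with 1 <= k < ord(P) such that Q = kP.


Enumerate multiples of P until we hit Q = (17, 8):
  1P = (0, 4)
  2P = (17, 8)
Match found at i = 2.

k = 2


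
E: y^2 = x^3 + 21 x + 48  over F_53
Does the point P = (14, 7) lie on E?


Check whether y^2 = x^3 + 21 x + 48 (mod 53) for (x, y) = (14, 7).
LHS: y^2 = 7^2 mod 53 = 49
RHS: x^3 + 21 x + 48 = 14^3 + 21*14 + 48 mod 53 = 12
LHS != RHS

No, not on the curve


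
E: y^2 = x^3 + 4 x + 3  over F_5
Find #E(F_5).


For each x in F_5, count y with y^2 = x^3 + 4 x + 3 mod 5:
  x = 2: RHS = 4, y in [2, 3]  -> 2 point(s)
Affine points: 2. Add the point at infinity: total = 3.

#E(F_5) = 3


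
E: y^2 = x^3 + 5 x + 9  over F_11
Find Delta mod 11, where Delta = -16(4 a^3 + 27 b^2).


4 a^3 + 27 b^2 = 4*5^3 + 27*9^2 = 500 + 2187 = 2687
Delta = -16 * (2687) = -42992
Delta mod 11 = 7

Delta = 7 (mod 11)


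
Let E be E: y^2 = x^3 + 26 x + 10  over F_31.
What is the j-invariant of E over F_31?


Delta = -16(4 a^3 + 27 b^2) mod 31 = 16
-1728 * (4 a)^3 = -1728 * (4*26)^3 mod 31 = 15
j = 15 * 16^(-1) mod 31 = 30

j = 30 (mod 31)


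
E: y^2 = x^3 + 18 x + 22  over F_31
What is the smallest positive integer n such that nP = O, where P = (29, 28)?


Compute successive multiples of P until we hit O:
  1P = (29, 28)
  2P = (29, 3)
  3P = O

ord(P) = 3


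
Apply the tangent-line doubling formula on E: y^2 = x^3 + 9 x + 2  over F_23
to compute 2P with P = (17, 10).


Doubling: s = (3 x1^2 + a) / (2 y1)
s = (3*17^2 + 9) / (2*10) mod 23 = 7
x3 = s^2 - 2 x1 mod 23 = 7^2 - 2*17 = 15
y3 = s (x1 - x3) - y1 mod 23 = 7 * (17 - 15) - 10 = 4

2P = (15, 4)


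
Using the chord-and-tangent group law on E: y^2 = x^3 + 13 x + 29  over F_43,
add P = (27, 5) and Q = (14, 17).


P != Q, so use the chord formula.
s = (y2 - y1) / (x2 - x1) = (12) / (30) mod 43 = 9
x3 = s^2 - x1 - x2 mod 43 = 9^2 - 27 - 14 = 40
y3 = s (x1 - x3) - y1 mod 43 = 9 * (27 - 40) - 5 = 7

P + Q = (40, 7)


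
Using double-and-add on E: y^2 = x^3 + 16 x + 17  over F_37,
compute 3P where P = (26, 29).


k = 3 = 11_2 (binary, LSB first: 11)
Double-and-add from P = (26, 29):
  bit 0 = 1: acc = O + (26, 29) = (26, 29)
  bit 1 = 1: acc = (26, 29) + (32, 16) = (32, 21)

3P = (32, 21)


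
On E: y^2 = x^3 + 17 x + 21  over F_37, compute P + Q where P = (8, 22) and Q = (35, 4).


P != Q, so use the chord formula.
s = (y2 - y1) / (x2 - x1) = (19) / (27) mod 37 = 24
x3 = s^2 - x1 - x2 mod 37 = 24^2 - 8 - 35 = 15
y3 = s (x1 - x3) - y1 mod 37 = 24 * (8 - 15) - 22 = 32

P + Q = (15, 32)


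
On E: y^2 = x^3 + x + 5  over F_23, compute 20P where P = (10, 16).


k = 20 = 10100_2 (binary, LSB first: 00101)
Double-and-add from P = (10, 16):
  bit 0 = 0: acc unchanged = O
  bit 1 = 0: acc unchanged = O
  bit 2 = 1: acc = O + (19, 11) = (19, 11)
  bit 3 = 0: acc unchanged = (19, 11)
  bit 4 = 1: acc = (19, 11) + (18, 6) = (11, 6)

20P = (11, 6)


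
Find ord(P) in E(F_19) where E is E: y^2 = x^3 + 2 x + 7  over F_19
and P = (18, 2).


Compute successive multiples of P until we hit O:
  1P = (18, 2)
  2P = (0, 11)
  3P = (6, 11)
  4P = (11, 7)
  5P = (13, 8)
  6P = (13, 11)
  7P = (11, 12)
  8P = (6, 8)
  ... (continuing to 11P)
  11P = O

ord(P) = 11


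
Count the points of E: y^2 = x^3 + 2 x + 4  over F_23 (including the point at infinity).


For each x in F_23, count y with y^2 = x^3 + 2 x + 4 mod 23:
  x = 0: RHS = 4, y in [2, 21]  -> 2 point(s)
  x = 2: RHS = 16, y in [4, 19]  -> 2 point(s)
  x = 5: RHS = 1, y in [1, 22]  -> 2 point(s)
  x = 6: RHS = 2, y in [5, 18]  -> 2 point(s)
  x = 7: RHS = 16, y in [4, 19]  -> 2 point(s)
  x = 8: RHS = 3, y in [7, 16]  -> 2 point(s)
  x = 10: RHS = 12, y in [9, 14]  -> 2 point(s)
  x = 11: RHS = 0, y in [0]  -> 1 point(s)
  x = 12: RHS = 8, y in [10, 13]  -> 2 point(s)
  x = 14: RHS = 16, y in [4, 19]  -> 2 point(s)
  x = 17: RHS = 6, y in [11, 12]  -> 2 point(s)
  x = 19: RHS = 1, y in [1, 22]  -> 2 point(s)
  x = 22: RHS = 1, y in [1, 22]  -> 2 point(s)
Affine points: 25. Add the point at infinity: total = 26.

#E(F_23) = 26


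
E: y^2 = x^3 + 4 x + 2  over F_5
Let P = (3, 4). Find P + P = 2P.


Doubling: s = (3 x1^2 + a) / (2 y1)
s = (3*3^2 + 4) / (2*4) mod 5 = 2
x3 = s^2 - 2 x1 mod 5 = 2^2 - 2*3 = 3
y3 = s (x1 - x3) - y1 mod 5 = 2 * (3 - 3) - 4 = 1

2P = (3, 1)


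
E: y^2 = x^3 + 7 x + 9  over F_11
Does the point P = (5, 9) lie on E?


Check whether y^2 = x^3 + 7 x + 9 (mod 11) for (x, y) = (5, 9).
LHS: y^2 = 9^2 mod 11 = 4
RHS: x^3 + 7 x + 9 = 5^3 + 7*5 + 9 mod 11 = 4
LHS = RHS

Yes, on the curve


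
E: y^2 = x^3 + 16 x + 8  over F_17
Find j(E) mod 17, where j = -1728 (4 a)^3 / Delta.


Delta = -16(4 a^3 + 27 b^2) mod 17 = 7
-1728 * (4 a)^3 = -1728 * (4*16)^3 mod 17 = 7
j = 7 * 7^(-1) mod 17 = 1

j = 1 (mod 17)


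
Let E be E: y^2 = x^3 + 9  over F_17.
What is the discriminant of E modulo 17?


4 a^3 + 27 b^2 = 4*0^3 + 27*9^2 = 0 + 2187 = 2187
Delta = -16 * (2187) = -34992
Delta mod 17 = 11

Delta = 11 (mod 17)


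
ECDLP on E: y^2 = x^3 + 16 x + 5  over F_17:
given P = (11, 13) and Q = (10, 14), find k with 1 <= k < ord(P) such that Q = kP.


Enumerate multiples of P until we hit Q = (10, 14):
  1P = (11, 13)
  2P = (10, 14)
Match found at i = 2.

k = 2


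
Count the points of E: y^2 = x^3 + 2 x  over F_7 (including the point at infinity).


For each x in F_7, count y with y^2 = x^3 + 2 x + 0 mod 7:
  x = 0: RHS = 0, y in [0]  -> 1 point(s)
  x = 4: RHS = 2, y in [3, 4]  -> 2 point(s)
  x = 5: RHS = 2, y in [3, 4]  -> 2 point(s)
  x = 6: RHS = 4, y in [2, 5]  -> 2 point(s)
Affine points: 7. Add the point at infinity: total = 8.

#E(F_7) = 8


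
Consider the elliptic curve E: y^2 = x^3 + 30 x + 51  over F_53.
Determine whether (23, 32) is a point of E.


Check whether y^2 = x^3 + 30 x + 51 (mod 53) for (x, y) = (23, 32).
LHS: y^2 = 32^2 mod 53 = 17
RHS: x^3 + 30 x + 51 = 23^3 + 30*23 + 51 mod 53 = 29
LHS != RHS

No, not on the curve


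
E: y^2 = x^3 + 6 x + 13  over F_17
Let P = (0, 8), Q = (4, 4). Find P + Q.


P != Q, so use the chord formula.
s = (y2 - y1) / (x2 - x1) = (13) / (4) mod 17 = 16
x3 = s^2 - x1 - x2 mod 17 = 16^2 - 0 - 4 = 14
y3 = s (x1 - x3) - y1 mod 17 = 16 * (0 - 14) - 8 = 6

P + Q = (14, 6)


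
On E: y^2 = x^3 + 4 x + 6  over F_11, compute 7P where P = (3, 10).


k = 7 = 111_2 (binary, LSB first: 111)
Double-and-add from P = (3, 10):
  bit 0 = 1: acc = O + (3, 10) = (3, 10)
  bit 1 = 1: acc = (3, 10) + (6, 9) = (7, 6)
  bit 2 = 1: acc = (7, 6) + (2, 0) = (3, 1)

7P = (3, 1)


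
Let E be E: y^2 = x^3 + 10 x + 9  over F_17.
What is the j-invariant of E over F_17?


Delta = -16(4 a^3 + 27 b^2) mod 17 = 16
-1728 * (4 a)^3 = -1728 * (4*10)^3 mod 17 = 4
j = 4 * 16^(-1) mod 17 = 13

j = 13 (mod 17)


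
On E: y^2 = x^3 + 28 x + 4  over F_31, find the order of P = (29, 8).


Compute successive multiples of P until we hit O:
  1P = (29, 8)
  2P = (18, 4)
  3P = (20, 15)
  4P = (27, 18)
  5P = (0, 2)
  6P = (11, 0)
  7P = (0, 29)
  8P = (27, 13)
  ... (continuing to 12P)
  12P = O

ord(P) = 12


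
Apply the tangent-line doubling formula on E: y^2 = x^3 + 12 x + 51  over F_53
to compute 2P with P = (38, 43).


Doubling: s = (3 x1^2 + a) / (2 y1)
s = (3*38^2 + 12) / (2*43) mod 53 = 16
x3 = s^2 - 2 x1 mod 53 = 16^2 - 2*38 = 21
y3 = s (x1 - x3) - y1 mod 53 = 16 * (38 - 21) - 43 = 17

2P = (21, 17)
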